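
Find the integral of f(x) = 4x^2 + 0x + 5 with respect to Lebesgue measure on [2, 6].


The Lebesgue integral of a Riemann-integrable function agrees with the Riemann integral.
Antiderivative F(x) = (4/3)x^3 + (0/2)x^2 + 5x
F(6) = (4/3)*6^3 + (0/2)*6^2 + 5*6
     = (4/3)*216 + (0/2)*36 + 5*6
     = 288 + 0.0 + 30
     = 318
F(2) = 20.666667
Integral = F(6) - F(2) = 318 - 20.666667 = 297.333333


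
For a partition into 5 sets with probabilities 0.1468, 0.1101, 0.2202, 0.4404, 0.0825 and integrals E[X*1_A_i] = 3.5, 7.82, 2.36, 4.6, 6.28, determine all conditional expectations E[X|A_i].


For each cell A_i: E[X|A_i] = E[X*1_A_i] / P(A_i)
Step 1: E[X|A_1] = 3.5 / 0.1468 = 23.841962
Step 2: E[X|A_2] = 7.82 / 0.1101 = 71.02634
Step 3: E[X|A_3] = 2.36 / 0.2202 = 10.71753
Step 4: E[X|A_4] = 4.6 / 0.4404 = 10.44505
Step 5: E[X|A_5] = 6.28 / 0.0825 = 76.121212
Verification: E[X] = sum E[X*1_A_i] = 3.5 + 7.82 + 2.36 + 4.6 + 6.28 = 24.56


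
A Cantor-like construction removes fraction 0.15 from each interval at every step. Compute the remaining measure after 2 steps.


Step 1: At each step, fraction remaining = 1 - 0.15 = 0.85
Step 2: After 2 steps, measure = (0.85)^2
Step 3: Computing the power step by step:
  After step 1: 0.85
  After step 2: 0.7225
Result = 0.7225


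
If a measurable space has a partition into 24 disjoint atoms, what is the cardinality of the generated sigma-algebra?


Each element of the sigma-algebra is a union of some subset of the 24 atoms.
The number of such subsets is 2^24 = 16777216.


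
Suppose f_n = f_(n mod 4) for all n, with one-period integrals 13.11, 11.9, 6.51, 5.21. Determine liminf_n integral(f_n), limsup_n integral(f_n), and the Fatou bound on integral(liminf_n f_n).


The sequence (integral(f_n)) is periodic with period 4, repeating the values 13.11, 11.9, 6.51, 5.21 indefinitely.
Step 1: For a periodic sequence, every tail (a_m, a_(m+1), ...) contains all 4 period values infinitely often.
Step 2: Hence inf of every tail = min of the period values = min(13.11, 11.9, 6.51, 5.21) = 5.21.
        liminf_n integral(f_n) = sup over m of (inf of tail from m) = 5.21.
Step 3: Similarly sup of every tail = max of the period values = 13.11.
        limsup_n integral(f_n) = 13.11.
Step 4: Fatou's lemma: integral(liminf_n f_n) <= liminf_n integral(f_n) = 5.21.
        So the integral of the pointwise liminf is at most 5.21.


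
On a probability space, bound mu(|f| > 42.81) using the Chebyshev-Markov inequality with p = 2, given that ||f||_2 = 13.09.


Chebyshev/Markov inequality: mu(|f| > eps) <= (||f||_p / eps)^p
Step 1: ||f||_2 / eps = 13.09 / 42.81 = 0.30577
Step 2: Raise to power p = 2:
  (0.30577)^2 = 0.093495
Step 3: Therefore mu(|f| > 42.81) <= 0.093495


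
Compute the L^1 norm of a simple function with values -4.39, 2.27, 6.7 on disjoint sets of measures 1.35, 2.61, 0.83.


Step 1: Compute |f_i|^1 for each value:
  |-4.39|^1 = 4.39
  |2.27|^1 = 2.27
  |6.7|^1 = 6.7
Step 2: Multiply by measures and sum:
  4.39 * 1.35 = 5.9265
  2.27 * 2.61 = 5.9247
  6.7 * 0.83 = 5.561
Sum = 5.9265 + 5.9247 + 5.561 = 17.4122
Step 3: Take the p-th root:
||f||_1 = (17.4122)^(1/1) = 17.4122


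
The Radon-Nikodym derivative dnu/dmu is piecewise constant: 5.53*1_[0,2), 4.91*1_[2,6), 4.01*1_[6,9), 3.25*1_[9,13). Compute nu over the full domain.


Integrate each piece of the Radon-Nikodym derivative:
Step 1: integral_0^2 5.53 dx = 5.53*(2-0) = 5.53*2 = 11.06
Step 2: integral_2^6 4.91 dx = 4.91*(6-2) = 4.91*4 = 19.64
Step 3: integral_6^9 4.01 dx = 4.01*(9-6) = 4.01*3 = 12.03
Step 4: integral_9^13 3.25 dx = 3.25*(13-9) = 3.25*4 = 13
Total: 11.06 + 19.64 + 12.03 + 13 = 55.73


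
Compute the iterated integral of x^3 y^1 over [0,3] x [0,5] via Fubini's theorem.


By Fubini's theorem, the double integral factors as a product of single integrals:
Step 1: integral_0^3 x^3 dx = [x^4/4] from 0 to 3
     = 3^4/4 = 20.25
Step 2: integral_0^5 y^1 dy = [y^2/2] from 0 to 5
     = 5^2/2 = 12.5
Step 3: Double integral = 20.25 * 12.5 = 253.125


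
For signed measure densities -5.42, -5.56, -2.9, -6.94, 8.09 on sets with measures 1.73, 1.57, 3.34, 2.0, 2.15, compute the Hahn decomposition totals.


Step 1: Compute signed measure on each set:
  Set 1: -5.42 * 1.73 = -9.3766
  Set 2: -5.56 * 1.57 = -8.7292
  Set 3: -2.9 * 3.34 = -9.686
  Set 4: -6.94 * 2.0 = -13.88
  Set 5: 8.09 * 2.15 = 17.3935
Step 2: Total signed measure = (-9.3766) + (-8.7292) + (-9.686) + (-13.88) + (17.3935)
     = -24.2783
Step 3: Positive part mu+(X) = sum of positive contributions = 17.3935
Step 4: Negative part mu-(X) = |sum of negative contributions| = 41.6718


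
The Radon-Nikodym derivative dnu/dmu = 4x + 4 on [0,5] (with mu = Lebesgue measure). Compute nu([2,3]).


nu(A) = integral_A (dnu/dmu) dmu = integral_2^3 (4x + 4) dx
Step 1: Antiderivative F(x) = (4/2)x^2 + 4x
Step 2: F(3) = (4/2)*3^2 + 4*3 = 18 + 12 = 30
Step 3: F(2) = (4/2)*2^2 + 4*2 = 8 + 8 = 16
Step 4: nu([2,3]) = F(3) - F(2) = 30 - 16 = 14


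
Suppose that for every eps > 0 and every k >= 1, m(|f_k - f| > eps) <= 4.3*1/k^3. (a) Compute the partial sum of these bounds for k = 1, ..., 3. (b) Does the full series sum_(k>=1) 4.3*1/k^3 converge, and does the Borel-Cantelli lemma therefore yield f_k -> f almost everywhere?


Step 1: List the terms 4.3*1/k^3 for k = 1 to 3:
  k=1: 4.3
  k=2: 0.5375
  k=3: 0.159259
Step 2: Partial sum = 4.3 + 0.5375 + 0.159259
     = 4.996759
Step 3: The full series sum_(k>=1) 4.3*1/k^3 converges (p-series with p = 3 > 1; a constant multiple of a convergent series converges).
Step 4: Fix eps > 0. Since sum_k m(|f_k - f| > eps) < infinity, the Borel-Cantelli lemma gives
        m(limsup_k {|f_k - f| > eps}) = 0, i.e. for a.e. x, |f_k(x) - f(x)| <= eps for all large k.
        Applying this with eps = 1/j for j = 1, 2, ... and intersecting the countably many full-measure sets,
        for a.e. x we get limsup_k |f_k(x) - f(x)| <= 1/j for every j, hence f_k -> f almost everywhere.
Conclusion: series converges; Borel-Cantelli yields f_k -> f a.e.


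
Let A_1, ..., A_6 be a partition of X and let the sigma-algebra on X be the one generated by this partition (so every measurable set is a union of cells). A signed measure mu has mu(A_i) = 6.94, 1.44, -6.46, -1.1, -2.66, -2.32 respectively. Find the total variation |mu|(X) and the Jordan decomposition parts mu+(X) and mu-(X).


Step 1: Every measurable set is a union of atoms (the cells / points), so a Hahn decomposition is
  obtained by grouping atoms by sign: P = union of atoms with mu > 0, N = union of the remaining atoms.
  Atoms in P (indices): 1, 2;  atoms in N (indices): 3, 4, 5, 6
  Positive values: 6.94, 1.44
  Negative values: -6.46, -1.1, -2.66, -2.32
Step 2: mu+(X) = mu(P) = sum of positive atom values = 8.38
Step 3: mu-(X) = -mu(N) = sum of |negative atom values| = 12.54
Step 4: |mu|(X) = mu+(X) + mu-(X) = 8.38 + 12.54 = 20.92


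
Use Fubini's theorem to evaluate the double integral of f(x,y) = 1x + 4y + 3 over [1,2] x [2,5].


By Fubini, integrate in x first, then y.
Step 1: Fix y, integrate over x in [1,2]:
  integral(1x + 4y + 3, x=1..2)
  = 1*(2^2 - 1^2)/2 + (4y + 3)*(2 - 1)
  = 1.5 + (4y + 3)*1
  = 1.5 + 4y + 3
  = 4.5 + 4y
Step 2: Integrate over y in [2,5]:
  integral(4.5 + 4y, y=2..5)
  = 4.5*3 + 4*(5^2 - 2^2)/2
  = 13.5 + 42
  = 55.5


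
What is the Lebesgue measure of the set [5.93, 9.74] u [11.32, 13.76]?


For pairwise disjoint intervals, m(union) = sum of lengths.
= (9.74 - 5.93) + (13.76 - 11.32)
= 3.81 + 2.44
= 6.25


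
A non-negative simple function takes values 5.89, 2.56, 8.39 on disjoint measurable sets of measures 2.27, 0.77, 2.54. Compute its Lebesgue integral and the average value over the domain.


Step 1: Integral = sum(value_i * measure_i)
= 5.89*2.27 + 2.56*0.77 + 8.39*2.54
= 13.3703 + 1.9712 + 21.3106
= 36.6521
Step 2: Total measure of domain = 2.27 + 0.77 + 2.54 = 5.58
Step 3: Average value = 36.6521 / 5.58 = 6.568477


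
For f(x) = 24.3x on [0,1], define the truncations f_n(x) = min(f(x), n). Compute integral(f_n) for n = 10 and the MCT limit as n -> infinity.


f(x) = 24.3x on [0,1]; f_n(x) = min(24.3x, n). At n = 10:
Step 1: f(x) reaches 10 at x = 10/24.3 = 0.411523
Step 2: integral(f_10) = integral(24.3x, 0, 0.411523) + integral(10, 0.411523, 1)
       = 24.3*0.411523^2/2 + 10*(1 - 0.411523)
       = 2.057613 + 5.884774
       = 7.942387
Step 3: As n -> infinity, f_n increases to f, so by MCT integral(f_n) -> integral(f) = 24.3/2 = 12.15.
Convergence: integral(f_10) = 7.942387 -> 12.15 as n -> infinity


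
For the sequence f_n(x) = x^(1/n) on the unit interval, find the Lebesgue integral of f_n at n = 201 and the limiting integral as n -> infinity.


At n = 201: f_201(x) = x^(1/201).
Step 1: integral(x^(1/201), 0, 1) = [x^(1/201+1) / (1/201+1)] from 0 to 1
     = 1 / (1/201 + 1) = 1 / ((201+1)/201) = 201/(201+1)
     = 201/202 = 0.99505
Step 2: As n -> infinity, f_n(x) = x^(1/n) -> 1 for x in (0,1], and f_n is increasing in n.
By MCT, lim_n integral(f_n) = integral(lim_n f_n) = integral(1, 0, 1) = 1.
Step 3: Verify convergence: 201/202 = 0.99505 -> 1


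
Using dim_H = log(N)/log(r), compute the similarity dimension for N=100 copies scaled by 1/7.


For a self-similar set with N copies scaled by 1/r:
dim_H = log(N)/log(r) = log(100)/log(7)
= 4.60517/1.94591
= 2.366589


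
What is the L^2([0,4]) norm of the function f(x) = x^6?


Step 1: ||f||_2 = (integral_0^4 |x^6|^2 dx)^(1/2)
     = (integral_0^4 x^12 dx)^(1/2)
Step 2: integral_0^4 x^12 dx = [x^13/(13)] from 0 to 4 = 4^13/13
     = 67108864/13 = 5.162220e+06
Step 3: ||f||_2 = (5.162220e+06)^(1/2) = 2272.052004


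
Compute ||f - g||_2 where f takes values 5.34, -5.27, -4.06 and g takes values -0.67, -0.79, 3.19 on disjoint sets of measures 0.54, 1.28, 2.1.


Step 1: Compute differences f_i - g_i:
  5.34 - -0.67 = 6.01
  -5.27 - -0.79 = -4.48
  -4.06 - 3.19 = -7.25
Step 2: Compute |diff|^2 * measure for each set:
  |6.01|^2 * 0.54 = 36.1201 * 0.54 = 19.504854
  |-4.48|^2 * 1.28 = 20.0704 * 1.28 = 25.690112
  |-7.25|^2 * 2.1 = 52.5625 * 2.1 = 110.38125
Step 3: Sum = 155.576216
Step 4: ||f-g||_2 = (155.576216)^(1/2) = 12.47302


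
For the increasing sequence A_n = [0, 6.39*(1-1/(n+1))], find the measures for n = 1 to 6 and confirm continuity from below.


By continuity of measure from below: if A_n increases to A, then m(A_n) -> m(A).
Here A = [0, 6.39], so m(A) = 6.39
Step 1: a_1 = 6.39*(1 - 1/2) = 3.195, m(A_1) = 3.195
Step 2: a_2 = 6.39*(1 - 1/3) = 4.26, m(A_2) = 4.26
Step 3: a_3 = 6.39*(1 - 1/4) = 4.7925, m(A_3) = 4.7925
Step 4: a_4 = 6.39*(1 - 1/5) = 5.112, m(A_4) = 5.112
Step 5: a_5 = 6.39*(1 - 1/6) = 5.325, m(A_5) = 5.325
Step 6: a_6 = 6.39*(1 - 1/7) = 5.4771, m(A_6) = 5.4771
Limit: m(A_n) -> m([0,6.39]) = 6.39


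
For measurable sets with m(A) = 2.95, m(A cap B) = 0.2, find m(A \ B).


m(A \ B) = m(A) - m(A n B)
= 2.95 - 0.2
= 2.75


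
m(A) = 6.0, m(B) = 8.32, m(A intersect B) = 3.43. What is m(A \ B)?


m(A \ B) = m(A) - m(A n B)
= 6.0 - 3.43
= 2.57


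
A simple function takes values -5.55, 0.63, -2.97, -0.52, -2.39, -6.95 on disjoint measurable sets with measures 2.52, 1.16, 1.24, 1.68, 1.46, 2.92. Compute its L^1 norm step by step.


Step 1: Compute |f_i|^1 for each value:
  |-5.55|^1 = 5.55
  |0.63|^1 = 0.63
  |-2.97|^1 = 2.97
  |-0.52|^1 = 0.52
  |-2.39|^1 = 2.39
  |-6.95|^1 = 6.95
Step 2: Multiply by measures and sum:
  5.55 * 2.52 = 13.986
  0.63 * 1.16 = 0.7308
  2.97 * 1.24 = 3.6828
  0.52 * 1.68 = 0.8736
  2.39 * 1.46 = 3.4894
  6.95 * 2.92 = 20.294
Sum = 13.986 + 0.7308 + 3.6828 + 0.8736 + 3.4894 + 20.294 = 43.0566
Step 3: Take the p-th root:
||f||_1 = (43.0566)^(1/1) = 43.0566


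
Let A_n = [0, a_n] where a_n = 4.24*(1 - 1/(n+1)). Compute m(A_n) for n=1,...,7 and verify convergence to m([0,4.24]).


By continuity of measure from below: if A_n increases to A, then m(A_n) -> m(A).
Here A = [0, 4.24], so m(A) = 4.24
Step 1: a_1 = 4.24*(1 - 1/2) = 2.12, m(A_1) = 2.12
Step 2: a_2 = 4.24*(1 - 1/3) = 2.8267, m(A_2) = 2.8267
Step 3: a_3 = 4.24*(1 - 1/4) = 3.18, m(A_3) = 3.18
Step 4: a_4 = 4.24*(1 - 1/5) = 3.392, m(A_4) = 3.392
Step 5: a_5 = 4.24*(1 - 1/6) = 3.5333, m(A_5) = 3.5333
Step 6: a_6 = 4.24*(1 - 1/7) = 3.6343, m(A_6) = 3.6343
Step 7: a_7 = 4.24*(1 - 1/8) = 3.71, m(A_7) = 3.71
Limit: m(A_n) -> m([0,4.24]) = 4.24


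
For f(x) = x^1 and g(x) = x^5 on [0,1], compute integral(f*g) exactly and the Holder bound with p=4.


Step 1: Exact integral of f*g = integral(x^6, 0, 1) = 1/7
     = 0.142857
Step 2: Holder bound with p=4, q=1.333333:
  ||f||_p = (integral x^4 dx)^(1/4) = (1/5)^(1/4) = 0.66874
  ||g||_q = (integral x^6.666667 dx)^(1/1.333333) = (1/7.666667)^(1/1.333333) = 0.217043
Step 3: Holder bound = ||f||_p * ||g||_q = 0.66874 * 0.217043 = 0.145145
Verification: 0.142857 <= 0.145145 (Holder holds)


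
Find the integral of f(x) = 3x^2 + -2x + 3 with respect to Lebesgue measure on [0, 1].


The Lebesgue integral of a Riemann-integrable function agrees with the Riemann integral.
Antiderivative F(x) = (3/3)x^3 + (-2/2)x^2 + 3x
F(1) = (3/3)*1^3 + (-2/2)*1^2 + 3*1
     = (3/3)*1 + (-2/2)*1 + 3*1
     = 1 + -1 + 3
     = 3
F(0) = 0.0
Integral = F(1) - F(0) = 3 - 0.0 = 3


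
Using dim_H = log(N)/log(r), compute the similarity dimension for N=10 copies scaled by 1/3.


For a self-similar set with N copies scaled by 1/r:
dim_H = log(N)/log(r) = log(10)/log(3)
= 2.302585/1.098612
= 2.095903


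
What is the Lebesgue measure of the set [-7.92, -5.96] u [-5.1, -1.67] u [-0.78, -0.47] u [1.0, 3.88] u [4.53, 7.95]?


For pairwise disjoint intervals, m(union) = sum of lengths.
= (-5.96 - -7.92) + (-1.67 - -5.1) + (-0.47 - -0.78) + (3.88 - 1.0) + (7.95 - 4.53)
= 1.96 + 3.43 + 0.31 + 2.88 + 3.42
= 12


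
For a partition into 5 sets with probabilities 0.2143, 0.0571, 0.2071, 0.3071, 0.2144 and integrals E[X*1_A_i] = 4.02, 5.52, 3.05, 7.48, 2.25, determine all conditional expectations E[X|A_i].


For each cell A_i: E[X|A_i] = E[X*1_A_i] / P(A_i)
Step 1: E[X|A_1] = 4.02 / 0.2143 = 18.758749
Step 2: E[X|A_2] = 5.52 / 0.0571 = 96.672504
Step 3: E[X|A_3] = 3.05 / 0.2071 = 14.727185
Step 4: E[X|A_4] = 7.48 / 0.3071 = 24.356887
Step 5: E[X|A_5] = 2.25 / 0.2144 = 10.494403
Verification: E[X] = sum E[X*1_A_i] = 4.02 + 5.52 + 3.05 + 7.48 + 2.25 = 22.32


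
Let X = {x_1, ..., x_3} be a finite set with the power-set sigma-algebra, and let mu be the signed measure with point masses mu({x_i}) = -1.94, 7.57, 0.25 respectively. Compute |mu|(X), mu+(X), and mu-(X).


Step 1: Every measurable set is a union of atoms (the cells / points), so a Hahn decomposition is
  obtained by grouping atoms by sign: P = union of atoms with mu > 0, N = union of the remaining atoms.
  Atoms in P (indices): 2, 3;  atoms in N (indices): 1
  Positive values: 7.57, 0.25
  Negative values: -1.94
Step 2: mu+(X) = mu(P) = sum of positive atom values = 7.82
Step 3: mu-(X) = -mu(N) = sum of |negative atom values| = 1.94
Step 4: |mu|(X) = mu+(X) + mu-(X) = 7.82 + 1.94 = 9.76


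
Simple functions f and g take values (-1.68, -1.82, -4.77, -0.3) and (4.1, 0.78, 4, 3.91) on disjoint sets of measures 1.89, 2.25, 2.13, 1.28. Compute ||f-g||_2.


Step 1: Compute differences f_i - g_i:
  -1.68 - 4.1 = -5.78
  -1.82 - 0.78 = -2.6
  -4.77 - 4 = -8.77
  -0.3 - 3.91 = -4.21
Step 2: Compute |diff|^2 * measure for each set:
  |-5.78|^2 * 1.89 = 33.4084 * 1.89 = 63.141876
  |-2.6|^2 * 2.25 = 6.76 * 2.25 = 15.21
  |-8.77|^2 * 2.13 = 76.9129 * 2.13 = 163.824477
  |-4.21|^2 * 1.28 = 17.7241 * 1.28 = 22.686848
Step 3: Sum = 264.863201
Step 4: ||f-g||_2 = (264.863201)^(1/2) = 16.274618


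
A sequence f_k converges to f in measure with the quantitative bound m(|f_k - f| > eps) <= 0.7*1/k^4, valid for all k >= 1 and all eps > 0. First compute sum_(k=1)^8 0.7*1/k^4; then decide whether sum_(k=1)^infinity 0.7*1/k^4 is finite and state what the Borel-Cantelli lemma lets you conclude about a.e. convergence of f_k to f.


Step 1: List the terms 0.7*1/k^4 for k = 1 to 8:
  k=1: 0.7
  k=2: 0.04375
  k=3: 0.008642
  k=4: 0.002734
  k=5: 0.00112
  k=6: 5.401235e-04
  k=7: 2.915452e-04
  k=8: 1.708984e-04
Step 2: Partial sum = 0.7 + 0.04375 + 0.008642 + 0.002734 + 0.00112 + 5.401235e-04 + 2.915452e-04 + 1.708984e-04
     = 0.757249
Step 3: The full series sum_(k>=1) 0.7*1/k^4 converges (p-series with p = 4 > 1; a constant multiple of a convergent series converges).
Step 4: Fix eps > 0. Since sum_k m(|f_k - f| > eps) < infinity, the Borel-Cantelli lemma gives
        m(limsup_k {|f_k - f| > eps}) = 0, i.e. for a.e. x, |f_k(x) - f(x)| <= eps for all large k.
        Applying this with eps = 1/j for j = 1, 2, ... and intersecting the countably many full-measure sets,
        for a.e. x we get limsup_k |f_k(x) - f(x)| <= 1/j for every j, hence f_k -> f almost everywhere.
Conclusion: series converges; Borel-Cantelli yields f_k -> f a.e.


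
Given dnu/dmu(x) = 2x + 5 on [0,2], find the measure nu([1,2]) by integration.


nu(A) = integral_A (dnu/dmu) dmu = integral_1^2 (2x + 5) dx
Step 1: Antiderivative F(x) = (2/2)x^2 + 5x
Step 2: F(2) = (2/2)*2^2 + 5*2 = 4 + 10 = 14
Step 3: F(1) = (2/2)*1^2 + 5*1 = 1 + 5 = 6
Step 4: nu([1,2]) = F(2) - F(1) = 14 - 6 = 8


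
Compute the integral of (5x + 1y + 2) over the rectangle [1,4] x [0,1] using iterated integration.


By Fubini, integrate in x first, then y.
Step 1: Fix y, integrate over x in [1,4]:
  integral(5x + 1y + 2, x=1..4)
  = 5*(4^2 - 1^2)/2 + (1y + 2)*(4 - 1)
  = 37.5 + (1y + 2)*3
  = 37.5 + 3y + 6
  = 43.5 + 3y
Step 2: Integrate over y in [0,1]:
  integral(43.5 + 3y, y=0..1)
  = 43.5*1 + 3*(1^2 - 0^2)/2
  = 43.5 + 1.5
  = 45


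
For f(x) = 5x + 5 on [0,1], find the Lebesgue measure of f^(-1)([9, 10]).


f^(-1)([9, 10]) = {x : 9 <= 5x + 5 <= 10}
Solving: (9 - 5)/5 <= x <= (10 - 5)/5
= [0.8, 1]
Intersecting with [0,1]: [0.8, 1]
Measure = 1 - 0.8 = 0.2


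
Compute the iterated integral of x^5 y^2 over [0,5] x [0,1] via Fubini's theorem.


By Fubini's theorem, the double integral factors as a product of single integrals:
Step 1: integral_0^5 x^5 dx = [x^6/6] from 0 to 5
     = 5^6/6 = 2604.166667
Step 2: integral_0^1 y^2 dy = [y^3/3] from 0 to 1
     = 1^3/3 = 0.333333
Step 3: Double integral = 2604.166667 * 0.333333 = 868.055556


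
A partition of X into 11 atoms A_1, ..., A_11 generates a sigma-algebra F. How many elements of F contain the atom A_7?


Each element of F is a union of some subset S of the 11 atoms.
The element contains A_7 iff A_7 is in S.
So we count subsets S of {A_1,...,A_11} with A_7 in S: choose freely among the other 10 atoms.
Count = 2^(11-1) = 2^10 = 1024.


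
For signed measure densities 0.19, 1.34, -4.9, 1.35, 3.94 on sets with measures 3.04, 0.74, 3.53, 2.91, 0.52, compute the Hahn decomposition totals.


Step 1: Compute signed measure on each set:
  Set 1: 0.19 * 3.04 = 0.5776
  Set 2: 1.34 * 0.74 = 0.9916
  Set 3: -4.9 * 3.53 = -17.297
  Set 4: 1.35 * 2.91 = 3.9285
  Set 5: 3.94 * 0.52 = 2.0488
Step 2: Total signed measure = (0.5776) + (0.9916) + (-17.297) + (3.9285) + (2.0488)
     = -9.7505
Step 3: Positive part mu+(X) = sum of positive contributions = 7.5465
Step 4: Negative part mu-(X) = |sum of negative contributions| = 17.297


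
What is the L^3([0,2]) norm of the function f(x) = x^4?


Step 1: ||f||_3 = (integral_0^2 |x^4|^3 dx)^(1/3)
     = (integral_0^2 x^12 dx)^(1/3)
Step 2: integral_0^2 x^12 dx = [x^13/(13)] from 0 to 2 = 2^13/13
     = 8192/13 = 630.153846
Step 3: ||f||_3 = (630.153846)^(1/3) = 8.573317


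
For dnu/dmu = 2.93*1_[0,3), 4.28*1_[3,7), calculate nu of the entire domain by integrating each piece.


Integrate each piece of the Radon-Nikodym derivative:
Step 1: integral_0^3 2.93 dx = 2.93*(3-0) = 2.93*3 = 8.79
Step 2: integral_3^7 4.28 dx = 4.28*(7-3) = 4.28*4 = 17.12
Total: 8.79 + 17.12 = 25.91


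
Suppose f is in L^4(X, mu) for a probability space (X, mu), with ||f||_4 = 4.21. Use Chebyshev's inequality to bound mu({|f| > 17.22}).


Chebyshev/Markov inequality: mu(|f| > eps) <= (||f||_p / eps)^p
Step 1: ||f||_4 / eps = 4.21 / 17.22 = 0.244483
Step 2: Raise to power p = 4:
  (0.244483)^4 = 0.003573
Step 3: Therefore mu(|f| > 17.22) <= 0.003573


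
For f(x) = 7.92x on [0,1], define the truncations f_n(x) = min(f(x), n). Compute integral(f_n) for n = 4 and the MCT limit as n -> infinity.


f(x) = 7.92x on [0,1]; f_n(x) = min(7.92x, n). At n = 4:
Step 1: f(x) reaches 4 at x = 4/7.92 = 0.505051
Step 2: integral(f_4) = integral(7.92x, 0, 0.505051) + integral(4, 0.505051, 1)
       = 7.92*0.505051^2/2 + 4*(1 - 0.505051)
       = 1.010101 + 1.979798
       = 2.989899
Step 3: As n -> infinity, f_n increases to f, so by MCT integral(f_n) -> integral(f) = 7.92/2 = 3.96.
Convergence: integral(f_4) = 2.989899 -> 3.96 as n -> infinity


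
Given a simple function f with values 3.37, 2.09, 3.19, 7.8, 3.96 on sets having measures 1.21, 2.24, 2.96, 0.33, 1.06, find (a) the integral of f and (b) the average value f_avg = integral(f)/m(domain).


Step 1: Integral = sum(value_i * measure_i)
= 3.37*1.21 + 2.09*2.24 + 3.19*2.96 + 7.8*0.33 + 3.96*1.06
= 4.0777 + 4.6816 + 9.4424 + 2.574 + 4.1976
= 24.9733
Step 2: Total measure of domain = 1.21 + 2.24 + 2.96 + 0.33 + 1.06 = 7.8
Step 3: Average value = 24.9733 / 7.8 = 3.201705


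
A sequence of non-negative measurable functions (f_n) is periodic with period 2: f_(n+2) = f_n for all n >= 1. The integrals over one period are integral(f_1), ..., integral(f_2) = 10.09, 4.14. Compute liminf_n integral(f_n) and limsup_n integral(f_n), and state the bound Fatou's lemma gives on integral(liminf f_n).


The sequence (integral(f_n)) is periodic with period 2, repeating the values 10.09, 4.14 indefinitely.
Step 1: For a periodic sequence, every tail (a_m, a_(m+1), ...) contains all 2 period values infinitely often.
Step 2: Hence inf of every tail = min of the period values = min(10.09, 4.14) = 4.14.
        liminf_n integral(f_n) = sup over m of (inf of tail from m) = 4.14.
Step 3: Similarly sup of every tail = max of the period values = 10.09.
        limsup_n integral(f_n) = 10.09.
Step 4: Fatou's lemma: integral(liminf_n f_n) <= liminf_n integral(f_n) = 4.14.
        So the integral of the pointwise liminf is at most 4.14.


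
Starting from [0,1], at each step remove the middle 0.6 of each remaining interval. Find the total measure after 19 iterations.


Step 1: At each step, fraction remaining = 1 - 0.6 = 0.4
Step 2: After 19 steps, measure = (0.4)^19
Result = 2.748779e-08


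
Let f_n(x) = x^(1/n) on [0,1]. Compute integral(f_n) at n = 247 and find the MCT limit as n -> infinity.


At n = 247: f_247(x) = x^(1/247).
Step 1: integral(x^(1/247), 0, 1) = [x^(1/247+1) / (1/247+1)] from 0 to 1
     = 1 / (1/247 + 1) = 1 / ((247+1)/247) = 247/(247+1)
     = 247/248 = 0.995968
Step 2: As n -> infinity, f_n(x) = x^(1/n) -> 1 for x in (0,1], and f_n is increasing in n.
By MCT, lim_n integral(f_n) = integral(lim_n f_n) = integral(1, 0, 1) = 1.
Step 3: Verify convergence: 247/248 = 0.995968 -> 1


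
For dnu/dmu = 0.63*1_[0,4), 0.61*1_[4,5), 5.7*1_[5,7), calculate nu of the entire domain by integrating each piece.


Integrate each piece of the Radon-Nikodym derivative:
Step 1: integral_0^4 0.63 dx = 0.63*(4-0) = 0.63*4 = 2.52
Step 2: integral_4^5 0.61 dx = 0.61*(5-4) = 0.61*1 = 0.61
Step 3: integral_5^7 5.7 dx = 5.7*(7-5) = 5.7*2 = 11.4
Total: 2.52 + 0.61 + 11.4 = 14.53


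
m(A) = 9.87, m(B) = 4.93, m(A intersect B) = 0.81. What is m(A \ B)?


m(A \ B) = m(A) - m(A n B)
= 9.87 - 0.81
= 9.06


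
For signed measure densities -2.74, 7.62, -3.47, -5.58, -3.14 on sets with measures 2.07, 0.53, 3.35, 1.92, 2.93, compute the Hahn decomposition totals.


Step 1: Compute signed measure on each set:
  Set 1: -2.74 * 2.07 = -5.6718
  Set 2: 7.62 * 0.53 = 4.0386
  Set 3: -3.47 * 3.35 = -11.6245
  Set 4: -5.58 * 1.92 = -10.7136
  Set 5: -3.14 * 2.93 = -9.2002
Step 2: Total signed measure = (-5.6718) + (4.0386) + (-11.6245) + (-10.7136) + (-9.2002)
     = -33.1715
Step 3: Positive part mu+(X) = sum of positive contributions = 4.0386
Step 4: Negative part mu-(X) = |sum of negative contributions| = 37.2101


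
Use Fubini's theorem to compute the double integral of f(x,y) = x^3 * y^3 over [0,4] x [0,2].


By Fubini's theorem, the double integral factors as a product of single integrals:
Step 1: integral_0^4 x^3 dx = [x^4/4] from 0 to 4
     = 4^4/4 = 64
Step 2: integral_0^2 y^3 dy = [y^4/4] from 0 to 2
     = 2^4/4 = 4
Step 3: Double integral = 64 * 4 = 256


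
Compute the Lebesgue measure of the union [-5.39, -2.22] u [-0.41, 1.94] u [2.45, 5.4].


For pairwise disjoint intervals, m(union) = sum of lengths.
= (-2.22 - -5.39) + (1.94 - -0.41) + (5.4 - 2.45)
= 3.17 + 2.35 + 2.95
= 8.47


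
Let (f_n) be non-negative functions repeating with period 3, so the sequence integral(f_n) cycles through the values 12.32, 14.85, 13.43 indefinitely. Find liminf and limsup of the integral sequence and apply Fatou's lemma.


The sequence (integral(f_n)) is periodic with period 3, repeating the values 12.32, 14.85, 13.43 indefinitely.
Step 1: For a periodic sequence, every tail (a_m, a_(m+1), ...) contains all 3 period values infinitely often.
Step 2: Hence inf of every tail = min of the period values = min(12.32, 14.85, 13.43) = 12.32.
        liminf_n integral(f_n) = sup over m of (inf of tail from m) = 12.32.
Step 3: Similarly sup of every tail = max of the period values = 14.85.
        limsup_n integral(f_n) = 14.85.
Step 4: Fatou's lemma: integral(liminf_n f_n) <= liminf_n integral(f_n) = 12.32.
        So the integral of the pointwise liminf is at most 12.32.


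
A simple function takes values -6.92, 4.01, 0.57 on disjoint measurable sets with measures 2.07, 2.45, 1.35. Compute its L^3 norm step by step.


Step 1: Compute |f_i|^3 for each value:
  |-6.92|^3 = 331.373888
  |4.01|^3 = 64.481201
  |0.57|^3 = 0.185193
Step 2: Multiply by measures and sum:
  331.373888 * 2.07 = 685.943948
  64.481201 * 2.45 = 157.978942
  0.185193 * 1.35 = 0.250011
Sum = 685.943948 + 157.978942 + 0.250011 = 844.172901
Step 3: Take the p-th root:
||f||_3 = (844.172901)^(1/3) = 9.450986


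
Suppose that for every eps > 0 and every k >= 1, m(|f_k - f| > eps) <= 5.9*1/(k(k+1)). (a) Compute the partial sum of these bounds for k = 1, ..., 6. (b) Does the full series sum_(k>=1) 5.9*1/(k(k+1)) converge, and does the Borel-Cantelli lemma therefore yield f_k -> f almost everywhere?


Step 1: List the terms 5.9*1/(k(k+1)) for k = 1 to 6:
  k=1: 2.95
  k=2: 0.983333
  k=3: 0.491667
  k=4: 0.295
  k=5: 0.196667
  k=6: 0.140476
Step 2: Partial sum = 2.95 + 0.983333 + 0.491667 + 0.295 + 0.196667 + 0.140476
     = 5.057143
Step 3: The full series sum_(k>=1) 5.9*1/(k(k+1)) converges (telescoping series sum 1/(k(k+1)) = 1; a constant multiple of a convergent series converges).
Step 4: Fix eps > 0. Since sum_k m(|f_k - f| > eps) < infinity, the Borel-Cantelli lemma gives
        m(limsup_k {|f_k - f| > eps}) = 0, i.e. for a.e. x, |f_k(x) - f(x)| <= eps for all large k.
        Applying this with eps = 1/j for j = 1, 2, ... and intersecting the countably many full-measure sets,
        for a.e. x we get limsup_k |f_k(x) - f(x)| <= 1/j for every j, hence f_k -> f almost everywhere.
Conclusion: series converges; Borel-Cantelli yields f_k -> f a.e.


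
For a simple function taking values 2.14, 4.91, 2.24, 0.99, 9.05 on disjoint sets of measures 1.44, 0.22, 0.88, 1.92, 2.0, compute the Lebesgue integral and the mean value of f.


Step 1: Integral = sum(value_i * measure_i)
= 2.14*1.44 + 4.91*0.22 + 2.24*0.88 + 0.99*1.92 + 9.05*2.0
= 3.0816 + 1.0802 + 1.9712 + 1.9008 + 18.1
= 26.1338
Step 2: Total measure of domain = 1.44 + 0.22 + 0.88 + 1.92 + 2.0 = 6.46
Step 3: Average value = 26.1338 / 6.46 = 4.04548


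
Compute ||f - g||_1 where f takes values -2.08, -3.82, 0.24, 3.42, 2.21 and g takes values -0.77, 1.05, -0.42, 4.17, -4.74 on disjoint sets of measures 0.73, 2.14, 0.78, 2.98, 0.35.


Step 1: Compute differences f_i - g_i:
  -2.08 - -0.77 = -1.31
  -3.82 - 1.05 = -4.87
  0.24 - -0.42 = 0.66
  3.42 - 4.17 = -0.75
  2.21 - -4.74 = 6.95
Step 2: Compute |diff|^1 * measure for each set:
  |-1.31|^1 * 0.73 = 1.31 * 0.73 = 0.9563
  |-4.87|^1 * 2.14 = 4.87 * 2.14 = 10.4218
  |0.66|^1 * 0.78 = 0.66 * 0.78 = 0.5148
  |-0.75|^1 * 2.98 = 0.75 * 2.98 = 2.235
  |6.95|^1 * 0.35 = 6.95 * 0.35 = 2.4325
Step 3: Sum = 16.5604
Step 4: ||f-g||_1 = (16.5604)^(1/1) = 16.5604


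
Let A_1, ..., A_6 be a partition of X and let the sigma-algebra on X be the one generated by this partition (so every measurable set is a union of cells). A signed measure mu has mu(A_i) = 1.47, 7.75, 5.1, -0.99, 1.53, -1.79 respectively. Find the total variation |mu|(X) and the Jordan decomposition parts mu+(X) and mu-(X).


Step 1: Every measurable set is a union of atoms (the cells / points), so a Hahn decomposition is
  obtained by grouping atoms by sign: P = union of atoms with mu > 0, N = union of the remaining atoms.
  Atoms in P (indices): 1, 2, 3, 5;  atoms in N (indices): 4, 6
  Positive values: 1.47, 7.75, 5.1, 1.53
  Negative values: -0.99, -1.79
Step 2: mu+(X) = mu(P) = sum of positive atom values = 15.85
Step 3: mu-(X) = -mu(N) = sum of |negative atom values| = 2.78
Step 4: |mu|(X) = mu+(X) + mu-(X) = 15.85 + 2.78 = 18.63


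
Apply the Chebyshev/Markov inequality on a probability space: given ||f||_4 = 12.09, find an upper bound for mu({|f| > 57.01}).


Chebyshev/Markov inequality: mu(|f| > eps) <= (||f||_p / eps)^p
Step 1: ||f||_4 / eps = 12.09 / 57.01 = 0.212068
Step 2: Raise to power p = 4:
  (0.212068)^4 = 0.002023
Step 3: Therefore mu(|f| > 57.01) <= 0.002023


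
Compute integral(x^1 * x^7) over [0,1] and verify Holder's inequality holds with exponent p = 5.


Step 1: Exact integral of f*g = integral(x^8, 0, 1) = 1/9
     = 0.111111
Step 2: Holder bound with p=5, q=1.25:
  ||f||_p = (integral x^5 dx)^(1/5) = (1/6)^(1/5) = 0.698827
  ||g||_q = (integral x^8.75 dx)^(1/1.25) = (1/9.75)^(1/1.25) = 0.161732
Step 3: Holder bound = ||f||_p * ||g||_q = 0.698827 * 0.161732 = 0.113023
Verification: 0.111111 <= 0.113023 (Holder holds)


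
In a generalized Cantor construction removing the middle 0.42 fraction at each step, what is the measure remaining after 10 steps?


Step 1: At each step, fraction remaining = 1 - 0.42 = 0.58
Step 2: After 10 steps, measure = (0.58)^10
Result = 0.004308


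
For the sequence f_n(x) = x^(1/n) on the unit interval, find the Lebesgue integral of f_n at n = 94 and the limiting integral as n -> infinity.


At n = 94: f_94(x) = x^(1/94).
Step 1: integral(x^(1/94), 0, 1) = [x^(1/94+1) / (1/94+1)] from 0 to 1
     = 1 / (1/94 + 1) = 1 / ((94+1)/94) = 94/(94+1)
     = 94/95 = 0.989474
Step 2: As n -> infinity, f_n(x) = x^(1/n) -> 1 for x in (0,1], and f_n is increasing in n.
By MCT, lim_n integral(f_n) = integral(lim_n f_n) = integral(1, 0, 1) = 1.
Step 3: Verify convergence: 94/95 = 0.989474 -> 1


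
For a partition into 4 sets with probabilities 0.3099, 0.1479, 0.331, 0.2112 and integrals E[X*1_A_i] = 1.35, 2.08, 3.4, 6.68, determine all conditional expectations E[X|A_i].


For each cell A_i: E[X|A_i] = E[X*1_A_i] / P(A_i)
Step 1: E[X|A_1] = 1.35 / 0.3099 = 4.356244
Step 2: E[X|A_2] = 2.08 / 0.1479 = 14.063556
Step 3: E[X|A_3] = 3.4 / 0.331 = 10.271903
Step 4: E[X|A_4] = 6.68 / 0.2112 = 31.628788
Verification: E[X] = sum E[X*1_A_i] = 1.35 + 2.08 + 3.4 + 6.68 = 13.51


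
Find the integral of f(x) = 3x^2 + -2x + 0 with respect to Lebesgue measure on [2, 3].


The Lebesgue integral of a Riemann-integrable function agrees with the Riemann integral.
Antiderivative F(x) = (3/3)x^3 + (-2/2)x^2 + 0x
F(3) = (3/3)*3^3 + (-2/2)*3^2 + 0*3
     = (3/3)*27 + (-2/2)*9 + 0*3
     = 27 + -9 + 0
     = 18
F(2) = 4
Integral = F(3) - F(2) = 18 - 4 = 14


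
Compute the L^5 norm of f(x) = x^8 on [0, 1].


Step 1: ||f||_5 = (integral_0^1 |x^8|^5 dx)^(1/5)
     = (integral_0^1 x^40 dx)^(1/5)
Step 2: integral_0^1 x^40 dx = [x^41/(41)] from 0 to 1 = 1^41/41
     = 1/41 = 0.02439
Step 3: ||f||_5 = (0.02439)^(1/5) = 0.475821


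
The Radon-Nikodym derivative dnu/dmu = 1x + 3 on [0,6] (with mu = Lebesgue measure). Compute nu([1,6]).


nu(A) = integral_A (dnu/dmu) dmu = integral_1^6 (1x + 3) dx
Step 1: Antiderivative F(x) = (1/2)x^2 + 3x
Step 2: F(6) = (1/2)*6^2 + 3*6 = 18 + 18 = 36
Step 3: F(1) = (1/2)*1^2 + 3*1 = 0.5 + 3 = 3.5
Step 4: nu([1,6]) = F(6) - F(1) = 36 - 3.5 = 32.5


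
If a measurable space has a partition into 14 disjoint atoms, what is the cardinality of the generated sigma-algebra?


Each element of the sigma-algebra is a union of some subset of the 14 atoms.
The number of such subsets is 2^14 = 16384.


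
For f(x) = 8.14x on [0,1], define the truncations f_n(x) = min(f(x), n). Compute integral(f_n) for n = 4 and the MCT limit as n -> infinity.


f(x) = 8.14x on [0,1]; f_n(x) = min(8.14x, n). At n = 4:
Step 1: f(x) reaches 4 at x = 4/8.14 = 0.4914
Step 2: integral(f_4) = integral(8.14x, 0, 0.4914) + integral(4, 0.4914, 1)
       = 8.14*0.4914^2/2 + 4*(1 - 0.4914)
       = 0.982801 + 2.034398
       = 3.017199
Step 3: As n -> infinity, f_n increases to f, so by MCT integral(f_n) -> integral(f) = 8.14/2 = 4.07.
Convergence: integral(f_4) = 3.017199 -> 4.07 as n -> infinity


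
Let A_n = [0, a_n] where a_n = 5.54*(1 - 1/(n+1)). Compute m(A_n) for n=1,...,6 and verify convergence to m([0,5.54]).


By continuity of measure from below: if A_n increases to A, then m(A_n) -> m(A).
Here A = [0, 5.54], so m(A) = 5.54
Step 1: a_1 = 5.54*(1 - 1/2) = 2.77, m(A_1) = 2.77
Step 2: a_2 = 5.54*(1 - 1/3) = 3.6933, m(A_2) = 3.6933
Step 3: a_3 = 5.54*(1 - 1/4) = 4.155, m(A_3) = 4.155
Step 4: a_4 = 5.54*(1 - 1/5) = 4.432, m(A_4) = 4.432
Step 5: a_5 = 5.54*(1 - 1/6) = 4.6167, m(A_5) = 4.6167
Step 6: a_6 = 5.54*(1 - 1/7) = 4.7486, m(A_6) = 4.7486
Limit: m(A_n) -> m([0,5.54]) = 5.54


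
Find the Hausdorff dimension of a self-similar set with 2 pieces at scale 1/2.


For a self-similar set with N copies scaled by 1/r:
dim_H = log(N)/log(r) = log(2)/log(2)
= 0.693147/0.693147
= 1


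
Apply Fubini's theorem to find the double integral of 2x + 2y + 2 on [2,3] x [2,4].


By Fubini, integrate in x first, then y.
Step 1: Fix y, integrate over x in [2,3]:
  integral(2x + 2y + 2, x=2..3)
  = 2*(3^2 - 2^2)/2 + (2y + 2)*(3 - 2)
  = 5 + (2y + 2)*1
  = 5 + 2y + 2
  = 7 + 2y
Step 2: Integrate over y in [2,4]:
  integral(7 + 2y, y=2..4)
  = 7*2 + 2*(4^2 - 2^2)/2
  = 14 + 12
  = 26


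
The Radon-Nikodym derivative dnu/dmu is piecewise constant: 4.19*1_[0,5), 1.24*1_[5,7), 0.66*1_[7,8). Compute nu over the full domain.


Integrate each piece of the Radon-Nikodym derivative:
Step 1: integral_0^5 4.19 dx = 4.19*(5-0) = 4.19*5 = 20.95
Step 2: integral_5^7 1.24 dx = 1.24*(7-5) = 1.24*2 = 2.48
Step 3: integral_7^8 0.66 dx = 0.66*(8-7) = 0.66*1 = 0.66
Total: 20.95 + 2.48 + 0.66 = 24.09


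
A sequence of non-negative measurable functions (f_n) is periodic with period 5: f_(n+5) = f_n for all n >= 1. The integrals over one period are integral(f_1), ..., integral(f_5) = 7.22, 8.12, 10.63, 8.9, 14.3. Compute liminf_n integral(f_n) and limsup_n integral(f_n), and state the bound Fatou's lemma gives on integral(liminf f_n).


The sequence (integral(f_n)) is periodic with period 5, repeating the values 7.22, 8.12, 10.63, 8.9, 14.3 indefinitely.
Step 1: For a periodic sequence, every tail (a_m, a_(m+1), ...) contains all 5 period values infinitely often.
Step 2: Hence inf of every tail = min of the period values = min(7.22, 8.12, 10.63, 8.9, 14.3) = 7.22.
        liminf_n integral(f_n) = sup over m of (inf of tail from m) = 7.22.
Step 3: Similarly sup of every tail = max of the period values = 14.3.
        limsup_n integral(f_n) = 14.3.
Step 4: Fatou's lemma: integral(liminf_n f_n) <= liminf_n integral(f_n) = 7.22.
        So the integral of the pointwise liminf is at most 7.22.


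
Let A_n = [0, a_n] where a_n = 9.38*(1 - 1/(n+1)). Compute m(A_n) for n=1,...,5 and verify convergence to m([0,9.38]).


By continuity of measure from below: if A_n increases to A, then m(A_n) -> m(A).
Here A = [0, 9.38], so m(A) = 9.38
Step 1: a_1 = 9.38*(1 - 1/2) = 4.69, m(A_1) = 4.69
Step 2: a_2 = 9.38*(1 - 1/3) = 6.2533, m(A_2) = 6.2533
Step 3: a_3 = 9.38*(1 - 1/4) = 7.035, m(A_3) = 7.035
Step 4: a_4 = 9.38*(1 - 1/5) = 7.504, m(A_4) = 7.504
Step 5: a_5 = 9.38*(1 - 1/6) = 7.8167, m(A_5) = 7.8167
Limit: m(A_n) -> m([0,9.38]) = 9.38


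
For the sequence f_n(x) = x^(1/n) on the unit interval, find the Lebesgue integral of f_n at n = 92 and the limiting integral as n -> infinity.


At n = 92: f_92(x) = x^(1/92).
Step 1: integral(x^(1/92), 0, 1) = [x^(1/92+1) / (1/92+1)] from 0 to 1
     = 1 / (1/92 + 1) = 1 / ((92+1)/92) = 92/(92+1)
     = 92/93 = 0.989247
Step 2: As n -> infinity, f_n(x) = x^(1/n) -> 1 for x in (0,1], and f_n is increasing in n.
By MCT, lim_n integral(f_n) = integral(lim_n f_n) = integral(1, 0, 1) = 1.
Step 3: Verify convergence: 92/93 = 0.989247 -> 1


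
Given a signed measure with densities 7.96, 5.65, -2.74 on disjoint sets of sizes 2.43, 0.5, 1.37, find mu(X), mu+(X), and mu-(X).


Step 1: Compute signed measure on each set:
  Set 1: 7.96 * 2.43 = 19.3428
  Set 2: 5.65 * 0.5 = 2.825
  Set 3: -2.74 * 1.37 = -3.7538
Step 2: Total signed measure = (19.3428) + (2.825) + (-3.7538)
     = 18.414
Step 3: Positive part mu+(X) = sum of positive contributions = 22.1678
Step 4: Negative part mu-(X) = |sum of negative contributions| = 3.7538


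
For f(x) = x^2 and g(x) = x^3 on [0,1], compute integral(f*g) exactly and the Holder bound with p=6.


Step 1: Exact integral of f*g = integral(x^5, 0, 1) = 1/6
     = 0.166667
Step 2: Holder bound with p=6, q=1.2:
  ||f||_p = (integral x^12 dx)^(1/6) = (1/13)^(1/6) = 0.652143
  ||g||_q = (integral x^3.6 dx)^(1/1.2) = (1/4.6)^(1/1.2) = 0.280351
Step 3: Holder bound = ||f||_p * ||g||_q = 0.652143 * 0.280351 = 0.182829
Verification: 0.166667 <= 0.182829 (Holder holds)


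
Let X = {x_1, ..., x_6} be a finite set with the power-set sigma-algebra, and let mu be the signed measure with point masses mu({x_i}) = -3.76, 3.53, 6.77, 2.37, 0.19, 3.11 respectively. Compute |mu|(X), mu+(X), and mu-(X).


Step 1: Every measurable set is a union of atoms (the cells / points), so a Hahn decomposition is
  obtained by grouping atoms by sign: P = union of atoms with mu > 0, N = union of the remaining atoms.
  Atoms in P (indices): 2, 3, 4, 5, 6;  atoms in N (indices): 1
  Positive values: 3.53, 6.77, 2.37, 0.19, 3.11
  Negative values: -3.76
Step 2: mu+(X) = mu(P) = sum of positive atom values = 15.97
Step 3: mu-(X) = -mu(N) = sum of |negative atom values| = 3.76
Step 4: |mu|(X) = mu+(X) + mu-(X) = 15.97 + 3.76 = 19.73


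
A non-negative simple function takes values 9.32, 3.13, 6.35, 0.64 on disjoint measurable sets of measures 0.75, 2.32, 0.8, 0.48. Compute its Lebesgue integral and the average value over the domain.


Step 1: Integral = sum(value_i * measure_i)
= 9.32*0.75 + 3.13*2.32 + 6.35*0.8 + 0.64*0.48
= 6.99 + 7.2616 + 5.08 + 0.3072
= 19.6388
Step 2: Total measure of domain = 0.75 + 2.32 + 0.8 + 0.48 = 4.35
Step 3: Average value = 19.6388 / 4.35 = 4.514667


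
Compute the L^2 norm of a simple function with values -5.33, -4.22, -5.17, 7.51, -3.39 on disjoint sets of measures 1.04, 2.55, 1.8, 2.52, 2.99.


Step 1: Compute |f_i|^2 for each value:
  |-5.33|^2 = 28.4089
  |-4.22|^2 = 17.8084
  |-5.17|^2 = 26.7289
  |7.51|^2 = 56.4001
  |-3.39|^2 = 11.4921
Step 2: Multiply by measures and sum:
  28.4089 * 1.04 = 29.545256
  17.8084 * 2.55 = 45.41142
  26.7289 * 1.8 = 48.11202
  56.4001 * 2.52 = 142.128252
  11.4921 * 2.99 = 34.361379
Sum = 29.545256 + 45.41142 + 48.11202 + 142.128252 + 34.361379 = 299.558327
Step 3: Take the p-th root:
||f||_2 = (299.558327)^(1/2) = 17.307753


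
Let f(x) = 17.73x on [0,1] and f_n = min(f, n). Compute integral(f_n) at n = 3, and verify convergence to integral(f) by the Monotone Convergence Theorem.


f(x) = 17.73x on [0,1]; f_n(x) = min(17.73x, n). At n = 3:
Step 1: f(x) reaches 3 at x = 3/17.73 = 0.169205
Step 2: integral(f_3) = integral(17.73x, 0, 0.169205) + integral(3, 0.169205, 1)
       = 17.73*0.169205^2/2 + 3*(1 - 0.169205)
       = 0.253807 + 2.492386
       = 2.746193
Step 3: As n -> infinity, f_n increases to f, so by MCT integral(f_n) -> integral(f) = 17.73/2 = 8.865.
Convergence: integral(f_3) = 2.746193 -> 8.865 as n -> infinity
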